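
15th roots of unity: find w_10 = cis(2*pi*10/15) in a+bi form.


Angle = 360*10/15 = 240°
a = cos(240°) = -0.5000
b = sin(240°) = -0.8660

-0.5000 - 0.8660i


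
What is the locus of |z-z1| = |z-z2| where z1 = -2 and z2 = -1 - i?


Equal distances means the locus is the perpendicular bisector of z1 and z2.
Midpoint = ((-2+(-1))/2, (0+(-1))/2) = (-1.5000, -0.5000)

Perpendicular bisector through (-1.5000, -0.5000)


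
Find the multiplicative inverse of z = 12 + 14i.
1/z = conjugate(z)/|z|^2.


|z|^2 = 144+196 = 340
1/z = (12 - 14i)/340

1/z = 0.0353 - 0.0412i


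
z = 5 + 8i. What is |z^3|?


|z| = sqrt(25+64) = sqrt(89) = 9.4340
|z^3| = |z|^3 = (sqrt(89))^3 = 89*sqrt(89)

|z^3| = 89*sqrt(89) ≈ 839.6243


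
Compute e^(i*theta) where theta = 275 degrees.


cos(275°) = 0.0872
sin(275°) = -0.9962

e^(i*275°) = 0.0872 - 0.9962i


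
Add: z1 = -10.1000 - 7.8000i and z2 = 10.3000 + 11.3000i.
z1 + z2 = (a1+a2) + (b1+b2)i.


Real: -10.1 + 10.3 = 0.2
Imag: -7.8 + 11.3 = 3.5

0.2000 + 3.5000i


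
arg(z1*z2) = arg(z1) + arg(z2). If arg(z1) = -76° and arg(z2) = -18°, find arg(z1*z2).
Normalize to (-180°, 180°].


arg(z1*z2) = -76° - 18° = -94°
Normalized to (-180°, 180°]: -94°

-94°


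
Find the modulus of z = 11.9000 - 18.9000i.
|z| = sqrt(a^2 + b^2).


|z| = sqrt(11.9^2 + (-18.9)^2) = sqrt(141.61 + 357.21) = sqrt(498.82) = 22.3343

|z| = 22.3343


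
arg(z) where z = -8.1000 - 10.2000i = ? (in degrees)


Re = -8.1, Im = -10.2
arg = atan2(-10.2, -8.1) = -128.4537 degrees

arg(z) = -128.4537 degrees


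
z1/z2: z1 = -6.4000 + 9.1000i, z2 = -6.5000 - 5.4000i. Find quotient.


Conjugate of z2 = -6.5000 + 5.4000i
Numerator: (-6.4000 + 9.1000i)(-6.5000 + 5.4000i) = -7.5400 - 93.7100i
Denominator: (-6.5)^2 + (-5.4)^2 = 71.41
Result = (-7.5400 - 93.7100i)/71.41

-0.1056 - 1.3123i


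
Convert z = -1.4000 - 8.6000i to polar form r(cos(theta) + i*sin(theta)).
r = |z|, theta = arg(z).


r = sqrt(1.96+73.96) = sqrt(75.92) = 8.7132
theta = atan2(-8.6, -1.4) = -99.2461 degrees

r = 8.7132, theta = -99.2461 degrees


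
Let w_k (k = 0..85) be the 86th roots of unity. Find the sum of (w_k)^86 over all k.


The roots are w_k = w^k with w = e^(2*pi*i/86), and (w^k)^86 = (w^86)^k.
So S = 1 + u + u^2 + ... + u^(85) with u = w^86.
86 = 1*86 + 0, so 86 is a multiple of 86 and u = (w^86)^1 = 1.
Every one of the 86 terms equals 1: S = 86

S = 86


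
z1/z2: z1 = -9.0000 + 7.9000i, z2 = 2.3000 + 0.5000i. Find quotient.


Conjugate of z2 = 2.3000 - 0.5000i
Numerator: (-9.0000 + 7.9000i)(2.3000 - 0.5000i) = -16.7500 + 22.6700i
Denominator: 2.3^2 + 0.5^2 = 5.54
Result = (-16.7500 + 22.6700i)/5.54

-3.0235 + 4.0921i


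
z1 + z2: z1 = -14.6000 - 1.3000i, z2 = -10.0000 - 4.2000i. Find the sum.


Real: -14.6 - 10 = -24.6
Imag: -1.3 - 4.2 = -5.5

-24.6000 - 5.5000i


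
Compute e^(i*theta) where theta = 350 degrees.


cos(350°) = 0.9848
sin(350°) = -0.1736

e^(i*350°) = 0.9848 - 0.1736i


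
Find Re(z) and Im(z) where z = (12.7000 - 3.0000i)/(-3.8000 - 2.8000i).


Multiply by conjugate: (12.7000 - 3.0000i)(-3.8000 + 2.8000i) / ((-3.8)^2 + (-2.8)^2)
Numerator real = 12.7*(-3.8) - (3)*(-2.8) = -39.86
Numerator imag = -3*(-3.8) - 12.7*(-2.8) = 46.96
Denominator = 22.28
Re(z) = -39.86/22.28 = -1.7890
Im(z) = 46.96/22.28 = 2.1077

Re(z) = -1.7890, Im(z) = 2.1077


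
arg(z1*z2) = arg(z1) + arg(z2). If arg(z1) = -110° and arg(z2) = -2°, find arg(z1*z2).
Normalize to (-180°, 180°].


arg(z1*z2) = -110° - 2° = -112°
Normalized to (-180°, 180°]: -112°

-112°


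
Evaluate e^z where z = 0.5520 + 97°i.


e^0.5520 = 1.7367
cos(97°) = -0.1219
sin(97°) = 0.99255
Real = 1.7367*(-0.1219) = -0.2117
Imag = 1.7367*0.99255 = 1.7238

-0.2117 + 1.7238i


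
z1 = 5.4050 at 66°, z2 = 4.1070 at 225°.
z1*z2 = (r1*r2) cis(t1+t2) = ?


r = 5.4050 * 4.1070 = 22.1983
theta = 66° + 225° = 291° = 291° (mod 360)

22.1983 cis(291°)


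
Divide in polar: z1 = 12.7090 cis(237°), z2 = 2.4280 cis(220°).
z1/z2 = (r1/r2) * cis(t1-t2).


r = 12.7090 / 2.4280 = 5.2343
theta = 237° - 220° = 17° = 17° (mod 360)

5.2343 cis(17°)


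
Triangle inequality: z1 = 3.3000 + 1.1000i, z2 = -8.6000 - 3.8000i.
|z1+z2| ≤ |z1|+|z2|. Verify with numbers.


|z1| = sqrt(3.3^2 + 1.1^2) = sqrt(12.1) = 3.4785
|z2| = sqrt((-8.6)^2 + (-3.8)^2) = sqrt(88.4) = 9.4021
z1+z2 = -5.3000 - 2.7000i
|z1+z2| = sqrt(35.38) = 5.9481
|z1|+|z2| = 3.4785 + 9.4021 = 12.8806

|z1+z2| = 5.9481 ≤ |z1|+|z2| = 12.8806 (verified)


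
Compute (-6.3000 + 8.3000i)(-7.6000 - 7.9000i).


Real = -6.3*(-7.6) - 8.3*(-7.9) = 47.88 - (-65.57) = 113.45
Imag = -6.3*(-7.9) - (7.6)*8.3 = 49.77 - (63.08) = -13.31

113.4500 - 13.3100i


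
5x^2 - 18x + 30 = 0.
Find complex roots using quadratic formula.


disc = (-18)^2 - 4*5*30 = 324 - 600 = -276
sqrt(|disc|) = sqrt(276) = 16.6132
Real part = 18/(2*5) = 1.8000
Imag part = 16.6132/(2*5) = 1.6613

1.8000 ± 1.6613i


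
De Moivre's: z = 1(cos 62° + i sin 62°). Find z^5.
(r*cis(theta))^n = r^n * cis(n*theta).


r^5 = 1^5 = 1
n*theta = 5*62° = 310° = 310° (mod 360)
a = 1*cos(310°) = 0.6428
b = 1*sin(310°) = -0.7660

1 cis(310°) = 0.6428 - 0.7660i


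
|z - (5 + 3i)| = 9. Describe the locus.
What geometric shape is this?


|z - z0| = r is a circle with center z0 and radius r.
Center = (5, 3), radius = 9

Circle with center (5, 3) and radius 9


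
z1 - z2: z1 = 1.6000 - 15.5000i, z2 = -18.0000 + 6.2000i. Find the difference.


Real: 1.6 + 18 = 19.6
Imag: -15.5 - 6.2 = -21.7

19.6000 - 21.7000i


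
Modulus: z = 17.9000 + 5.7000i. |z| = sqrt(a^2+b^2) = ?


|z| = sqrt(17.9^2 + 5.7^2) = sqrt(320.41 + 32.49) = sqrt(352.9) = 18.7856

|z| = 18.7856


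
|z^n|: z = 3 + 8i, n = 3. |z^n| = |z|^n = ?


|z| = sqrt(9+64) = sqrt(73) = 8.5440
|z^3| = |z|^3 = (sqrt(73))^3 = 73*sqrt(73)

|z^3| = 73*sqrt(73) ≈ 623.7123


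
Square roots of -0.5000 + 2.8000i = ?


|z| = sqrt(0.25+7.84) = 2.8443
sqrt((|z|+a)/2) = sqrt((2.8443+(-0.5))/2) = sqrt(1.1721) = 1.0827
sqrt((|z|-a)/2) = sqrt((2.8443-(-0.5))/2) = sqrt(1.6721) = 1.2931

±(1.0827 + 1.2931i) i.e. 1.0827 + 1.2931i and -1.0827 - 1.2931i


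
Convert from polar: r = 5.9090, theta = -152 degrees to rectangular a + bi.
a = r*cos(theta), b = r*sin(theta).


a = 5.9090*cos(-152°) = 5.9090*(-0.882948) = -5.2173
b = 5.9090*sin(-152°) = 5.9090*(-0.46947) = -2.7741

-5.2173 - 2.7741i


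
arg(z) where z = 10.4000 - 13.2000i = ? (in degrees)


Re = 10.4, Im = -13.2
arg = atan2(-13.2, 10.4) = -51.7662 degrees

arg(z) = -51.7662 degrees


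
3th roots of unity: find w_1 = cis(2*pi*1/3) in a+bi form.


Angle = 360*1/3 = 120°
a = cos(120°) = -0.5000
b = sin(120°) = 0.8660

-0.5000 + 0.8660i


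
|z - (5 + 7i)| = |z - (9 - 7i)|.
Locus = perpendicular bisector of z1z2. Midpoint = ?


Equal distances means the locus is the perpendicular bisector of z1 and z2.
Midpoint = ((5+9)/2, (7+(-7))/2) = (7.0000, 0)

Perpendicular bisector through (7.0000, 0)


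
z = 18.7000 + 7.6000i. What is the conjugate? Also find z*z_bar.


z_bar = 18.7000 - 7.6000i
z*z_bar = 18.7^2 + 7.6^2 = 349.69 + 57.76 = 407.45

z_bar = 18.7000 - 7.6000i, z*z_bar = 407.45


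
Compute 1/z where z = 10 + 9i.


|z|^2 = 100+81 = 181
1/z = (10 - 9i)/181

1/z = 0.0552 - 0.0497i


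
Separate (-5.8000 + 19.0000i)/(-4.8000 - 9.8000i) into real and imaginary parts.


Multiply by conjugate: (-5.8000 + 19.0000i)(-4.8000 + 9.8000i) / ((-4.8)^2 + (-9.8)^2)
Numerator real = -5.8*(-4.8) + 19*(-9.8) = -158.36
Numerator imag = 19*(-4.8) - (-5.8)*(-9.8) = -148.04
Denominator = 119.08
Re(z) = -158.36/119.08 = -1.3299
Im(z) = -148.04/119.08 = -1.2432

Re(z) = -1.3299, Im(z) = -1.2432


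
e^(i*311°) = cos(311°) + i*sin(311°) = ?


cos(311°) = 0.6561
sin(311°) = -0.7547

e^(i*311°) = 0.6561 - 0.7547i


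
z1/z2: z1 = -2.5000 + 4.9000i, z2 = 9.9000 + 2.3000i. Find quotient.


Conjugate of z2 = 9.9000 - 2.3000i
Numerator: (-2.5000 + 4.9000i)(9.9000 - 2.3000i) = -13.4800 + 54.2600i
Denominator: 9.9^2 + 2.3^2 = 103.3
Result = (-13.4800 + 54.2600i)/103.3

-0.1305 + 0.5253i


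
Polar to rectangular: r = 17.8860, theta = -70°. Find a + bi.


a = 17.8860*cos(-70°) = 17.8860*0.34202 = 6.1174
b = 17.8860*sin(-70°) = 17.8860*(-0.93969) = -16.8073

6.1174 - 16.8073i


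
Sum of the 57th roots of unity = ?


The sum of all 57th roots of unity is 0.
Geometric series: (1 - w^57)/(1 - w) = (1-1)/(1-w) = 0 since w^57 = 1, w ≠ 1.
Alternatively: coefficient of z^56 in z^57 - 1 is 0.

0


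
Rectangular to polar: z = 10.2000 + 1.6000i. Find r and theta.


r = sqrt(104.04+2.56) = sqrt(106.6) = 10.3247
theta = atan2(1.6, 10.2) = 8.9149 degrees

r = 10.3247, theta = 8.9149 degrees


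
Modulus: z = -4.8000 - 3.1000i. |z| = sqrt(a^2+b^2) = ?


|z| = sqrt((-4.8)^2 + (-3.1)^2) = sqrt(23.04 + 9.61) = sqrt(32.65) = 5.7140

|z| = 5.7140


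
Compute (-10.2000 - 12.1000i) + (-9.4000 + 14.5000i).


Real: -10.2 - 9.4 = -19.6
Imag: -12.1 + 14.5 = 2.4

-19.6000 + 2.4000i


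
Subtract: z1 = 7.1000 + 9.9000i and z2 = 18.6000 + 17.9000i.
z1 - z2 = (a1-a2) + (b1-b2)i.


Real: 7.1 - 18.6 = -11.5
Imag: 9.9 - 17.9 = -8

-11.5000 - 8.0000i


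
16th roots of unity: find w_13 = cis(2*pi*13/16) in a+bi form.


Angle = 360*13/16 = 292.5°
a = cos(292.5°) = 0.3827
b = sin(292.5°) = -0.9239

0.3827 - 0.9239i


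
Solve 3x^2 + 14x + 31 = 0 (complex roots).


disc = 14^2 - 4*3*31 = 196 - 372 = -176
sqrt(|disc|) = sqrt(176) = 13.2665
Real part = -14/(2*3) = -2.3333
Imag part = 13.2665/(2*3) = 2.2111

-2.3333 ± 2.2111i


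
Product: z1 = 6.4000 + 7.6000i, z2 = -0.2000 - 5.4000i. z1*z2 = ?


Real = 6.4*(-0.2) - 7.6*(-5.4) = -1.28 - (-41.04) = 39.76
Imag = 6.4*(-5.4) - (0.2)*7.6 = -34.56 - (1.52) = -36.08

39.7600 - 36.0800i


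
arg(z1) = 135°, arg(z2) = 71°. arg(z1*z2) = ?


arg(z1*z2) = 135° + 71° = 206°
Normalized to (-180°, 180°]: -154°

-154°


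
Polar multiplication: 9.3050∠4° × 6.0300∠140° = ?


r = 9.3050 * 6.0300 = 56.1091
theta = 4° + 140° = 144° = 144° (mod 360)

56.1091 cis(144°)


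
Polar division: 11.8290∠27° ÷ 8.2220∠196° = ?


r = 11.8290 / 8.2220 = 1.4387
theta = 27° - 196° = -169° = 191° (mod 360)

1.4387 cis(191°)


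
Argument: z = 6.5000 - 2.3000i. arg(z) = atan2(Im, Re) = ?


Re = 6.5, Im = -2.3
arg = atan2(-2.3, 6.5) = -19.4861 degrees

arg(z) = -19.4861 degrees


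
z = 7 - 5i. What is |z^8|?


|z| = sqrt(49+25) = sqrt(74) = 8.6023
|z^8| = |z|^8 = (sqrt(74))^8 = 74^4 = 29986576

|z^8| = 29986576


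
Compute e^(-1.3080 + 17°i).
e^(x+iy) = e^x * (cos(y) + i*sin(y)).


e^-1.3080 = 0.27036
cos(17°) = 0.9563
sin(17°) = 0.29237
Real = 0.27036*0.9563 = 0.2585
Imag = 0.27036*0.29237 = 0.0790

0.2585 + 0.0790i


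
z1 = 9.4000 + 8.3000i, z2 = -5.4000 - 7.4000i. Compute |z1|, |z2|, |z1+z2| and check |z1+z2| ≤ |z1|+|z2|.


|z1| = sqrt(9.4^2 + 8.3^2) = sqrt(157.25) = 12.5399
|z2| = sqrt((-5.4)^2 + (-7.4)^2) = sqrt(83.92) = 9.1608
z1+z2 = 4.0000 + 0.9000i
|z1+z2| = sqrt(16.81) = 4.1000
|z1|+|z2| = 12.5399 + 9.1608 = 21.7007

|z1+z2| = 4.1000 ≤ |z1|+|z2| = 21.7007 (verified)


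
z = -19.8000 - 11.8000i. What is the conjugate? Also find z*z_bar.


z_bar = -19.8000 + 11.8000i
z*z_bar = (-19.8)^2 + (-11.8)^2 = 392.04 + 139.24 = 531.28

z_bar = -19.8000 + 11.8000i, z*z_bar = 531.28


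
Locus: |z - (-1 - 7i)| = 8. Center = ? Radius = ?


|z - z0| = r is a circle with center z0 and radius r.
Center = (-1, -7), radius = 8

Circle with center (-1, -7) and radius 8


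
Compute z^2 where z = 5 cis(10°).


r^2 = 5^2 = 25
n*theta = 2*10° = 20° = 20° (mod 360)
a = 25*cos(20°) = 23.4923
b = 25*sin(20°) = 8.5505

25 cis(20°) = 23.4923 + 8.5505i


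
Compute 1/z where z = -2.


|z|^2 = 4+0 = 4
1/z = (-2 - 0i)/4

1/z = -0.5000 + 0i


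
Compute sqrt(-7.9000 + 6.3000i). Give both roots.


|z| = sqrt(62.41+39.69) = 10.1045
sqrt((|z|+a)/2) = sqrt((10.1045+(-7.9))/2) = sqrt(1.1022) = 1.0499
sqrt((|z|-a)/2) = sqrt((10.1045-(-7.9))/2) = sqrt(9.0022) = 3.0004

±(1.0499 + 3.0004i) i.e. 1.0499 + 3.0004i and -1.0499 - 3.0004i


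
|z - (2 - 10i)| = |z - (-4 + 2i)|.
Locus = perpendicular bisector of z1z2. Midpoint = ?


Equal distances means the locus is the perpendicular bisector of z1 and z2.
Midpoint = ((2+(-4))/2, (-10+2)/2) = (-1.0000, -4.0000)

Perpendicular bisector through (-1.0000, -4.0000)


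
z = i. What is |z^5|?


|z| = sqrt(0+1) = sqrt(1) = 1
|z^5| = |z|^5 = 1^5 = 1

|z^5| = 1


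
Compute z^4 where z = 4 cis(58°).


r^4 = 4^4 = 256
n*theta = 4*58° = 232° = 232° (mod 360)
a = 256*cos(232°) = -157.6093
b = 256*sin(232°) = -201.7308

256 cis(232°) = -157.6093 - 201.7308i


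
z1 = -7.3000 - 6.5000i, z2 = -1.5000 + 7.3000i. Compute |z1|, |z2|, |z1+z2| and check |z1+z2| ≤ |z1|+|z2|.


|z1| = sqrt((-7.3)^2 + (-6.5)^2) = sqrt(95.54) = 9.7745
|z2| = sqrt((-1.5)^2 + 7.3^2) = sqrt(55.54) = 7.4525
z1+z2 = -8.8000 + 0.8000i
|z1+z2| = sqrt(78.08) = 8.8363
|z1|+|z2| = 9.7745 + 7.4525 = 17.2270

|z1+z2| = 8.8363 ≤ |z1|+|z2| = 17.2270 (verified)


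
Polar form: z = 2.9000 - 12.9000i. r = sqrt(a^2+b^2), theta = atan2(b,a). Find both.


r = sqrt(8.41+166.41) = sqrt(174.82) = 13.2220
theta = atan2(-12.9, 2.9) = -77.3302 degrees

r = 13.2220, theta = -77.3302 degrees


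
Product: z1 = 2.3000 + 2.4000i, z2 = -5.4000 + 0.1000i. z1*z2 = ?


Real = 2.3*(-5.4) - 2.4*0.1 = -12.42 - 0.24 = -12.66
Imag = 2.3*0.1 - (5.4)*2.4 = 0.23 - (12.96) = -12.73

-12.6600 - 12.7300i


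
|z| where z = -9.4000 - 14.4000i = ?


|z| = sqrt((-9.4)^2 + (-14.4)^2) = sqrt(88.36 + 207.36) = sqrt(295.72) = 17.1965

|z| = 17.1965


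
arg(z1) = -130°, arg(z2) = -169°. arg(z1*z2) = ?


arg(z1*z2) = -130° - 169° = -299°
Normalized to (-180°, 180°]: 61°

61°


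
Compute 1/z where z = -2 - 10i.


|z|^2 = 4+100 = 104
1/z = (-2 + 10i)/104

1/z = -0.0192 + 0.0962i


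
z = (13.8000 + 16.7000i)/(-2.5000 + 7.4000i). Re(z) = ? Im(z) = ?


Multiply by conjugate: (13.8000 + 16.7000i)(-2.5000 - 7.4000i) / ((-2.5)^2 + 7.4^2)
Numerator real = 13.8*(-2.5) + 16.7*7.4 = 89.08
Numerator imag = 16.7*(-2.5) - 13.8*7.4 = -143.87
Denominator = 61.01
Re(z) = 89.08/61.01 = 1.4601
Im(z) = -143.87/61.01 = -2.3581

Re(z) = 1.4601, Im(z) = -2.3581


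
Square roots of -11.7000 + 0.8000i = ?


|z| = sqrt(136.89+0.64) = 11.7273
sqrt((|z|+a)/2) = sqrt((11.7273+(-11.7))/2) = sqrt(0.0137) = 0.1169
sqrt((|z|-a)/2) = sqrt((11.7273-(-11.7))/2) = sqrt(11.7137) = 3.4225

±(0.1169 + 3.4225i) i.e. 0.1169 + 3.4225i and -0.1169 - 3.4225i


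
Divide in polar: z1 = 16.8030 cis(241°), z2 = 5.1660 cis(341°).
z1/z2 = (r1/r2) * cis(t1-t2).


r = 16.8030 / 5.1660 = 3.2526
theta = 241° - 341° = -100° = 260° (mod 360)

3.2526 cis(260°)


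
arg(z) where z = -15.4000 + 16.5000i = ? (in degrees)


Re = -15.4, Im = 16.5
arg = atan2(16.5, -15.4) = 133.0251 degrees

arg(z) = 133.0251 degrees


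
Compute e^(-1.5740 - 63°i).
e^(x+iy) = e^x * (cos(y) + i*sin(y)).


e^-1.5740 = 0.2072
cos(-63°) = 0.454
sin(-63°) = -0.891
Real = 0.2072*0.454 = 0.0941
Imag = 0.2072*(-0.891) = -0.1846

0.0941 - 0.1846i


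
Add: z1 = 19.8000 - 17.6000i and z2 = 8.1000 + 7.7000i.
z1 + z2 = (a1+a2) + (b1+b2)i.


Real: 19.8 + 8.1 = 27.9
Imag: -17.6 + 7.7 = -9.9

27.9000 - 9.9000i


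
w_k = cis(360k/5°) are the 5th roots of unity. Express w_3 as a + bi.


Angle = 360*3/5 = 216°
a = cos(216°) = -0.8090
b = sin(216°) = -0.5878

-0.8090 - 0.5878i


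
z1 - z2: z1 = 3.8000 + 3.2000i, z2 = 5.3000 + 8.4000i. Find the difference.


Real: 3.8 - 5.3 = -1.5
Imag: 3.2 - 8.4 = -5.2

-1.5000 - 5.2000i


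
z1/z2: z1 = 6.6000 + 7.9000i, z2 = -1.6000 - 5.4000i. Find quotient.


Conjugate of z2 = -1.6000 + 5.4000i
Numerator: (6.6000 + 7.9000i)(-1.6000 + 5.4000i) = -53.2200 + 23.0000i
Denominator: (-1.6)^2 + (-5.4)^2 = 31.72
Result = (-53.2200 + 23.0000i)/31.72

-1.6778 + 0.7251i


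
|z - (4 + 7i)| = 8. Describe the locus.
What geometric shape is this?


|z - z0| = r is a circle with center z0 and radius r.
Center = (4, 7), radius = 8

Circle with center (4, 7) and radius 8


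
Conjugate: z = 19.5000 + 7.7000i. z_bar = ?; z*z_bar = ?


z_bar = 19.5000 - 7.7000i
z*z_bar = 19.5^2 + 7.7^2 = 380.25 + 59.29 = 439.54

z_bar = 19.5000 - 7.7000i, z*z_bar = 439.54


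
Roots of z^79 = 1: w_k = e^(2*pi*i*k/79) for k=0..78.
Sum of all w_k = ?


The sum of all 79th roots of unity is 0.
Geometric series: (1 - w^79)/(1 - w) = (1-1)/(1-w) = 0 since w^79 = 1, w ≠ 1.
Alternatively: coefficient of z^78 in z^79 - 1 is 0.

0


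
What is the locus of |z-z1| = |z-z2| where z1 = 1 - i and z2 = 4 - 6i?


Equal distances means the locus is the perpendicular bisector of z1 and z2.
Midpoint = ((1+4)/2, (-1+(-6))/2) = (2.5000, -3.5000)

Perpendicular bisector through (2.5000, -3.5000)


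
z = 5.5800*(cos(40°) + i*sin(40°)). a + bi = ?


a = 5.5800*cos(40°) = 5.5800*0.76604 = 4.2745
b = 5.5800*sin(40°) = 5.5800*0.6428 = 3.5868

4.2745 + 3.5868i


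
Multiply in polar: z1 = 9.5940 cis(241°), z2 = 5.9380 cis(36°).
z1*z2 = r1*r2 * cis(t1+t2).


r = 9.5940 * 5.9380 = 56.9692
theta = 241° + 36° = 277° = 277° (mod 360)

56.9692 cis(277°)


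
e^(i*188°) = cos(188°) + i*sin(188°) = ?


cos(188°) = -0.9903
sin(188°) = -0.1392

e^(i*188°) = -0.9903 - 0.1392i


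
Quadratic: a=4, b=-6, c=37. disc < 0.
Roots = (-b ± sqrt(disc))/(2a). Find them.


disc = (-6)^2 - 4*4*37 = 36 - 592 = -556
sqrt(|disc|) = sqrt(556) = 23.5797
Real part = 6/(2*4) = 0.7500
Imag part = 23.5797/(2*4) = 2.9475

0.7500 ± 2.9475i


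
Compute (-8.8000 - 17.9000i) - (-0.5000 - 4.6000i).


Real: -8.8 + 0.5 = -8.3
Imag: -17.9 + 4.6 = -13.3

-8.3000 - 13.3000i


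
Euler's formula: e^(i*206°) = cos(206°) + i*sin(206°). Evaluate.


cos(206°) = -0.8988
sin(206°) = -0.4384

e^(i*206°) = -0.8988 - 0.4384i


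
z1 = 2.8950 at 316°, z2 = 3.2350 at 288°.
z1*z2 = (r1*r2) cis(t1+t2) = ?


r = 2.8950 * 3.2350 = 9.3653
theta = 316° + 288° = 604° = 244° (mod 360)

9.3653 cis(244°)


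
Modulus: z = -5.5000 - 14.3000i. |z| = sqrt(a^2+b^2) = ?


|z| = sqrt((-5.5)^2 + (-14.3)^2) = sqrt(30.25 + 204.49) = sqrt(234.74) = 15.3212

|z| = 15.3212


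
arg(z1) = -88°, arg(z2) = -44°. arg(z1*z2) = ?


arg(z1*z2) = -88° - 44° = -132°
Normalized to (-180°, 180°]: -132°

-132°


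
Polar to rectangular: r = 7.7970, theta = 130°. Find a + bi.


a = 7.7970*cos(130°) = 7.7970*(-0.64279) = -5.0118
b = 7.7970*sin(130°) = 7.7970*0.76604 = 5.9728

-5.0118 + 5.9728i


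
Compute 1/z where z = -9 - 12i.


|z|^2 = 81+144 = 225
1/z = (-9 + 12i)/225

1/z = -0.0400 + 0.0533i


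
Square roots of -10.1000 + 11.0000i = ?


|z| = sqrt(102.01+121) = 14.9335
sqrt((|z|+a)/2) = sqrt((14.9335+(-10.1))/2) = sqrt(2.4168) = 1.5546
sqrt((|z|-a)/2) = sqrt((14.9335-(-10.1))/2) = sqrt(12.5168) = 3.5379

±(1.5546 + 3.5379i) i.e. 1.5546 + 3.5379i and -1.5546 - 3.5379i


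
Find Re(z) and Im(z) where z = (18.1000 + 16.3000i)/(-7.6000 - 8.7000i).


Multiply by conjugate: (18.1000 + 16.3000i)(-7.6000 + 8.7000i) / ((-7.6)^2 + (-8.7)^2)
Numerator real = 18.1*(-7.6) + 16.3*(-8.7) = -279.37
Numerator imag = 16.3*(-7.6) - 18.1*(-8.7) = 33.59
Denominator = 133.45
Re(z) = -279.37/133.45 = -2.0934
Im(z) = 33.59/133.45 = 0.2517

Re(z) = -2.0934, Im(z) = 0.2517


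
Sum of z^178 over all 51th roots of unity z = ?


The roots are w_k = w^k with w = e^(2*pi*i/51), and (w^k)^178 = (w^178)^k.
So S = 1 + u + u^2 + ... + u^(50) with u = w^178.
178 = 3*51 + 25, so 178 is not a multiple of 51: u = (w^51)^3 * w^25 = w^25 ≠ 1 (w is a primitive 51th root), while u^51 = (w^51)^178 = 1.
Geometric series: S = (1 - u^51)/(1 - u) = (1 - 1)/(1 - u) = 0

S = 0


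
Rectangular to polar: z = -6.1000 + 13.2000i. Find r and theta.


r = sqrt(37.21+174.24) = sqrt(211.45) = 14.5413
theta = atan2(13.2, -6.1) = 114.8027 degrees

r = 14.5413, theta = 114.8027 degrees


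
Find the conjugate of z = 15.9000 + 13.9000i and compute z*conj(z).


z_bar = 15.9000 - 13.9000i
z*z_bar = 15.9^2 + 13.9^2 = 252.81 + 193.21 = 446.02

z_bar = 15.9000 - 13.9000i, z*z_bar = 446.02


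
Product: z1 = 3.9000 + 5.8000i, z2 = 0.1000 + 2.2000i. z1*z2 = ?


Real = 3.9*0.1 - 5.8*2.2 = 0.39 - 12.76 = -12.37
Imag = 3.9*2.2 + 0.1*5.8 = 8.58 + 0.58 = 9.16

-12.3700 + 9.1600i


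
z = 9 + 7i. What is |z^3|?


|z| = sqrt(81+49) = sqrt(130) = 11.4018
|z^3| = |z|^3 = (sqrt(130))^3 = 130*sqrt(130)

|z^3| = 130*sqrt(130) ≈ 1482.2281


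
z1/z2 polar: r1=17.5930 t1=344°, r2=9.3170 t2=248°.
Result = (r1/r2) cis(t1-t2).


r = 17.5930 / 9.3170 = 1.8883
theta = 344° - 248° = 96° = 96° (mod 360)

1.8883 cis(96°)


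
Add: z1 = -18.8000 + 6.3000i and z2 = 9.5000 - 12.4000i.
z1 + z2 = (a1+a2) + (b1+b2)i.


Real: -18.8 + 9.5 = -9.3
Imag: 6.3 - 12.4 = -6.1

-9.3000 - 6.1000i


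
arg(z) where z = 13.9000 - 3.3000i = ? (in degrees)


Re = 13.9, Im = -3.3
arg = atan2(-3.3, 13.9) = -13.3553 degrees

arg(z) = -13.3553 degrees


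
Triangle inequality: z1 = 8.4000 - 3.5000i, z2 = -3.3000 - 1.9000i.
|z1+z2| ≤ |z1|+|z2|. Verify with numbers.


|z1| = sqrt(8.4^2 + (-3.5)^2) = sqrt(82.81) = 9.1000
|z2| = sqrt((-3.3)^2 + (-1.9)^2) = sqrt(14.5) = 3.8079
z1+z2 = 5.1000 - 5.4000i
|z1+z2| = sqrt(55.17) = 7.4277
|z1|+|z2| = 9.1000 + 3.8079 = 12.9079

|z1+z2| = 7.4277 ≤ |z1|+|z2| = 12.9079 (verified)


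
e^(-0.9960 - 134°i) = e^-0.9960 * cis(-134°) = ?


e^-0.9960 = 0.3694
cos(-134°) = -0.6947
sin(-134°) = -0.7193
Real = 0.3694*(-0.6947) = -0.2566
Imag = 0.3694*(-0.7193) = -0.2657

-0.2566 - 0.2657i


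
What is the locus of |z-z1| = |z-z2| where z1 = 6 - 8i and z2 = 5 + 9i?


Equal distances means the locus is the perpendicular bisector of z1 and z2.
Midpoint = ((6+5)/2, (-8+9)/2) = (5.5000, 0.5000)

Perpendicular bisector through (5.5000, 0.5000)


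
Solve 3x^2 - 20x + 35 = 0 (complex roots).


disc = (-20)^2 - 4*3*35 = 400 - 420 = -20
sqrt(|disc|) = sqrt(20) = 4.4721
Real part = 20/(2*3) = 3.3333
Imag part = 4.4721/(2*3) = 0.7454

3.3333 ± 0.7454i


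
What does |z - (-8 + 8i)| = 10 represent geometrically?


|z - z0| = r is a circle with center z0 and radius r.
Center = (-8, 8), radius = 10

Circle with center (-8, 8) and radius 10


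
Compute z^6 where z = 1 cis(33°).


r^6 = 1^6 = 1
n*theta = 6*33° = 198° = 198° (mod 360)
a = 1*cos(198°) = -0.9511
b = 1*sin(198°) = -0.3090

1 cis(198°) = -0.9511 - 0.3090i


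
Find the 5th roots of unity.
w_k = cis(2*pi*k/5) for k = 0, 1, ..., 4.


The 5th roots of unity are cis(360k/5°) for k=0..4
Angle step = 360/5 = 72°
Primitive root: cis(72°)
Primitive root = 0.3090 + 0.9511i

5 roots at angles: 0°, 72°, 144°, 216°, 288°


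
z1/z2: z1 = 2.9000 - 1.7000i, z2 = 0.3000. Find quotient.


Conjugate of z2 = 0.3000
Numerator: (2.9000 - 1.7000i)(0.3000) = 0.8700 - 0.5100i
Denominator: 0.3^2 + 0^2 = 0.09
Result = (0.8700 - 0.5100i)/0.09

9.6667 - 5.6667i


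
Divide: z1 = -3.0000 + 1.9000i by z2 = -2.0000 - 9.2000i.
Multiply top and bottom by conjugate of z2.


Conjugate of z2 = -2.0000 + 9.2000i
Numerator: (-3.0000 + 1.9000i)(-2.0000 + 9.2000i) = -11.4800 - 31.4000i
Denominator: (-2)^2 + (-9.2)^2 = 88.64
Result = (-11.4800 - 31.4000i)/88.64

-0.1295 - 0.3542i


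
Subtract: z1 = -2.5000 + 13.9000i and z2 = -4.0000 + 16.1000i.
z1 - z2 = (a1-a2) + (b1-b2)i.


Real: -2.5 + 4 = 1.5
Imag: 13.9 - 16.1 = -2.2

1.5000 - 2.2000i


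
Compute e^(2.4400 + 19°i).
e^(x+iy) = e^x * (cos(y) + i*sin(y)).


e^2.4400 = 11.4730
cos(19°) = 0.94552
sin(19°) = 0.32557
Real = 11.4730*0.94552 = 10.8480
Imag = 11.4730*0.32557 = 3.7353

10.8480 + 3.7353i


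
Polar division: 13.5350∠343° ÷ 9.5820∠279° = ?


r = 13.5350 / 9.5820 = 1.4125
theta = 343° - 279° = 64° = 64° (mod 360)

1.4125 cis(64°)


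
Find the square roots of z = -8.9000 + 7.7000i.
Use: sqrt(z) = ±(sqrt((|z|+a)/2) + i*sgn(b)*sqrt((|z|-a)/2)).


|z| = sqrt(79.21+59.29) = 11.7686
sqrt((|z|+a)/2) = sqrt((11.7686+(-8.9))/2) = sqrt(1.4343) = 1.1976
sqrt((|z|-a)/2) = sqrt((11.7686-(-8.9))/2) = sqrt(10.3343) = 3.2147

±(1.1976 + 3.2147i) i.e. 1.1976 + 3.2147i and -1.1976 - 3.2147i


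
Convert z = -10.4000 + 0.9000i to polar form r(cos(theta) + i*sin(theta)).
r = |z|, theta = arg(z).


r = sqrt(108.16+0.81) = sqrt(108.97) = 10.4389
theta = atan2(0.9, -10.4) = 175.0540 degrees

r = 10.4389, theta = 175.0540 degrees


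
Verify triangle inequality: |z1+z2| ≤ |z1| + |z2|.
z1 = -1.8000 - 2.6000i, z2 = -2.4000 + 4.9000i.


|z1| = sqrt((-1.8)^2 + (-2.6)^2) = sqrt(10) = 3.1623
|z2| = sqrt((-2.4)^2 + 4.9^2) = sqrt(29.77) = 5.4562
z1+z2 = -4.2000 + 2.3000i
|z1+z2| = sqrt(22.93) = 4.7885
|z1|+|z2| = 3.1623 + 5.4562 = 8.6185

|z1+z2| = 4.7885 ≤ |z1|+|z2| = 8.6185 (verified)


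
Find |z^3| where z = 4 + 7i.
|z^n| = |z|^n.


|z| = sqrt(16+49) = sqrt(65) = 8.0623
|z^3| = |z|^3 = (sqrt(65))^3 = 65*sqrt(65)

|z^3| = 65*sqrt(65) ≈ 524.0468


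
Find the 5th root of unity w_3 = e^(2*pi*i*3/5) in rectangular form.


Angle = 360*3/5 = 216°
a = cos(216°) = -0.8090
b = sin(216°) = -0.5878

-0.8090 - 0.5878i


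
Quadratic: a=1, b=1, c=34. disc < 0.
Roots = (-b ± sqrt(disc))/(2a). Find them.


disc = 1^2 - 4*1*34 = 1 - 136 = -135
sqrt(|disc|) = sqrt(135) = 11.6190
Real part = -1/(2*1) = -0.5000
Imag part = 11.6190/(2*1) = 5.8095

-0.5000 ± 5.8095i


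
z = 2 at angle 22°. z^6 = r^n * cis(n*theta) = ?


r^6 = 2^6 = 64
n*theta = 6*22° = 132° = 132° (mod 360)
a = 64*cos(132°) = -42.8244
b = 64*sin(132°) = 47.5613

64 cis(132°) = -42.8244 + 47.5613i


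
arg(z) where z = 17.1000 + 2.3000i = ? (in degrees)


Re = 17.1, Im = 2.3
arg = atan2(2.3, 17.1) = 7.6605 degrees

arg(z) = 7.6605 degrees


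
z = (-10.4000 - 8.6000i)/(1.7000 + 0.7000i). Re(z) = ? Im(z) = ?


Multiply by conjugate: (-10.4000 - 8.6000i)(1.7000 - 0.7000i) / (1.7^2 + 0.7^2)
Numerator real = -10.4*1.7 - (8.6)*0.7 = -23.7
Numerator imag = -8.6*1.7 - (-10.4)*0.7 = -7.34
Denominator = 3.38
Re(z) = -23.7/3.38 = -7.0118
Im(z) = -7.34/3.38 = -2.1716

Re(z) = -7.0118, Im(z) = -2.1716


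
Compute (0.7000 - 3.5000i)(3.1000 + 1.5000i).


Real = 0.7*3.1 - (-3.5)*1.5 = 2.17 - (-5.25) = 7.42
Imag = 0.7*1.5 + 3.1*(-3.5) = 1.05 - (10.85) = -9.8

7.4200 - 9.8000i


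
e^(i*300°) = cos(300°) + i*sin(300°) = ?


cos(300°) = 0.5000
sin(300°) = -0.8660

e^(i*300°) = 0.5000 - 0.8660i


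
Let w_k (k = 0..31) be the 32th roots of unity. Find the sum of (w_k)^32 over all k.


The roots are w_k = w^k with w = e^(2*pi*i/32), and (w^k)^32 = (w^32)^k.
So S = 1 + u + u^2 + ... + u^(31) with u = w^32.
32 = 1*32 + 0, so 32 is a multiple of 32 and u = (w^32)^1 = 1.
Every one of the 32 terms equals 1: S = 32

S = 32


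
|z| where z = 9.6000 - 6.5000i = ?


|z| = sqrt(9.6^2 + (-6.5)^2) = sqrt(92.16 + 42.25) = sqrt(134.41) = 11.5935

|z| = 11.5935


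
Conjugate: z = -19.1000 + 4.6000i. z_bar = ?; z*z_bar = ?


z_bar = -19.1000 - 4.6000i
z*z_bar = (-19.1)^2 + 4.6^2 = 364.81 + 21.16 = 385.97

z_bar = -19.1000 - 4.6000i, z*z_bar = 385.97


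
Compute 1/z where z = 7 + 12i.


|z|^2 = 49+144 = 193
1/z = (7 - 12i)/193

1/z = 0.0363 - 0.0622i


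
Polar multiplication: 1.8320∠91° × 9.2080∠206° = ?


r = 1.8320 * 9.2080 = 16.8691
theta = 91° + 206° = 297° = 297° (mod 360)

16.8691 cis(297°)


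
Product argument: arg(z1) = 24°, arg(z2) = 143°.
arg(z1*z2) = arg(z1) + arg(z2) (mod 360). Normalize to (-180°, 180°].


arg(z1*z2) = 24° + 143° = 167°
Normalized to (-180°, 180°]: 167°

167°


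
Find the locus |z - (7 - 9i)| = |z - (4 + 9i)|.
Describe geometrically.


Equal distances means the locus is the perpendicular bisector of z1 and z2.
Midpoint = ((7+4)/2, (-9+9)/2) = (5.5000, 0)

Perpendicular bisector through (5.5000, 0)


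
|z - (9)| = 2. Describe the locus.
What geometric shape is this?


|z - z0| = r is a circle with center z0 and radius r.
Center = (9, 0), radius = 2

Circle with center (9, 0) and radius 2


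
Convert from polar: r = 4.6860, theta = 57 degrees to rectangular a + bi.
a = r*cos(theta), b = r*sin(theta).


a = 4.6860*cos(57°) = 4.6860*0.54464 = 2.5522
b = 4.6860*sin(57°) = 4.6860*0.83867 = 3.9300

2.5522 + 3.9300i


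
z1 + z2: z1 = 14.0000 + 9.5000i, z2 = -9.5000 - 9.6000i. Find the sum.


Real: 14 - 9.5 = 4.5
Imag: 9.5 - 9.6 = -0.1

4.5000 - 0.1000i


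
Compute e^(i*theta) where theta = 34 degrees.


cos(34°) = 0.8290
sin(34°) = 0.5592

e^(i*34°) = 0.8290 + 0.5592i


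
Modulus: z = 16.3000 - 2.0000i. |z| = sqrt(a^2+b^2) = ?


|z| = sqrt(16.3^2 + (-2)^2) = sqrt(265.69 + 4) = sqrt(269.69) = 16.4222

|z| = 16.4222


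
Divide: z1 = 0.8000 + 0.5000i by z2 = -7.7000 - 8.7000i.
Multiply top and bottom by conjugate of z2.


Conjugate of z2 = -7.7000 + 8.7000i
Numerator: (0.8000 + 0.5000i)(-7.7000 + 8.7000i) = -10.5100 + 3.1100i
Denominator: (-7.7)^2 + (-8.7)^2 = 134.98
Result = (-10.5100 + 3.1100i)/134.98

-0.0779 + 0.0230i


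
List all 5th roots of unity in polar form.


The 5th roots of unity are cis(360k/5°) for k=0..4
Angle step = 360/5 = 72°
Primitive root: cis(72°)
Primitive root = 0.3090 + 0.9511i

5 roots at angles: 0°, 72°, 144°, 216°, 288°


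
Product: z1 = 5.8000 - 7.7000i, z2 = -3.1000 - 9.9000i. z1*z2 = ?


Real = 5.8*(-3.1) - (-7.7)*(-9.9) = -17.98 - 76.23 = -94.21
Imag = 5.8*(-9.9) - (3.1)*(-7.7) = -57.42 + 23.87 = -33.55

-94.2100 - 33.5500i


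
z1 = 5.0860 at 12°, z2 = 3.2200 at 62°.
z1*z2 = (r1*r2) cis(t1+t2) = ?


r = 5.0860 * 3.2200 = 16.3769
theta = 12° + 62° = 74° = 74° (mod 360)

16.3769 cis(74°)


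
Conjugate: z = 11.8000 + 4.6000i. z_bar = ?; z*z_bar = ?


z_bar = 11.8000 - 4.6000i
z*z_bar = 11.8^2 + 4.6^2 = 139.24 + 21.16 = 160.4

z_bar = 11.8000 - 4.6000i, z*z_bar = 160.4


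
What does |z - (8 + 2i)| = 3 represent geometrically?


|z - z0| = r is a circle with center z0 and radius r.
Center = (8, 2), radius = 3

Circle with center (8, 2) and radius 3


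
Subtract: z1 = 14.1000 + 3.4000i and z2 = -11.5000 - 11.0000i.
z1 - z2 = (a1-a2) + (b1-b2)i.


Real: 14.1 + 11.5 = 25.6
Imag: 3.4 + 11 = 14.4

25.6000 + 14.4000i


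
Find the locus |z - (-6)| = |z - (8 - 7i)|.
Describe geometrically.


Equal distances means the locus is the perpendicular bisector of z1 and z2.
Midpoint = ((-6+8)/2, (0+(-7))/2) = (1.0000, -3.5000)

Perpendicular bisector through (1.0000, -3.5000)


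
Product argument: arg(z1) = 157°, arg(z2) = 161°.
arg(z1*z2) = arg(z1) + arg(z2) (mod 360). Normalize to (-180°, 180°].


arg(z1*z2) = 157° + 161° = 318°
Normalized to (-180°, 180°]: -42°

-42°


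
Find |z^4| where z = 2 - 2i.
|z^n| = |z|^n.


|z| = sqrt(4+4) = sqrt(8) = 2.8284
|z^4| = |z|^4 = (sqrt(8))^4 = 8^2 = 64

|z^4| = 64


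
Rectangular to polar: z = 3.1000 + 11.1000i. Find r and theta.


r = sqrt(9.61+123.21) = sqrt(132.82) = 11.5248
theta = atan2(11.1, 3.1) = 74.3961 degrees

r = 11.5248, theta = 74.3961 degrees


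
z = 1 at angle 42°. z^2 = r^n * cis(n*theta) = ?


r^2 = 1^2 = 1
n*theta = 2*42° = 84° = 84° (mod 360)
a = 1*cos(84°) = 0.1045
b = 1*sin(84°) = 0.9945

1 cis(84°) = 0.1045 + 0.9945i


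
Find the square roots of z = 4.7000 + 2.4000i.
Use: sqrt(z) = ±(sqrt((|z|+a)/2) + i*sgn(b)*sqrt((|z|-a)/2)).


|z| = sqrt(22.09+5.76) = 5.2773
sqrt((|z|+a)/2) = sqrt((5.2773+4.7)/2) = sqrt(4.9887) = 2.2335
sqrt((|z|-a)/2) = sqrt((5.2773-4.7)/2) = sqrt(0.2887) = 0.5373

±(2.2335 + 0.5373i) i.e. 2.2335 + 0.5373i and -2.2335 - 0.5373i


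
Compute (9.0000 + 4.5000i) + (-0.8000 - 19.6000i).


Real: 9 - 0.8 = 8.2
Imag: 4.5 - 19.6 = -15.1

8.2000 - 15.1000i


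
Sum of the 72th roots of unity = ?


The sum of all 72th roots of unity is 0.
Geometric series: (1 - w^72)/(1 - w) = (1-1)/(1-w) = 0 since w^72 = 1, w ≠ 1.
Alternatively: coefficient of z^71 in z^72 - 1 is 0.

0


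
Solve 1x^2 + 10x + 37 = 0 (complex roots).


disc = 10^2 - 4*1*37 = 100 - 148 = -48
sqrt(|disc|) = sqrt(48) = 6.9282
Real part = -10/(2*1) = -5.0000
Imag part = 6.9282/(2*1) = 3.4641

-5.0000 ± 3.4641i


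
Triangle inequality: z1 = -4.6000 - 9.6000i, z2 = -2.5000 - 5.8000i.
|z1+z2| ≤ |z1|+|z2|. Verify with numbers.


|z1| = sqrt((-4.6)^2 + (-9.6)^2) = sqrt(113.32) = 10.6452
|z2| = sqrt((-2.5)^2 + (-5.8)^2) = sqrt(39.89) = 6.3159
z1+z2 = -7.1000 - 15.4000i
|z1+z2| = sqrt(287.57) = 16.9579
|z1|+|z2| = 10.6452 + 6.3159 = 16.9611

|z1+z2| = 16.9579 ≤ |z1|+|z2| = 16.9611 (verified)


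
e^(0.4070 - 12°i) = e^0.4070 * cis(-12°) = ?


e^0.4070 = 1.5023
cos(-12°) = 0.97815
sin(-12°) = -0.2079
Real = 1.5023*0.97815 = 1.4695
Imag = 1.5023*(-0.2079) = -0.3123

1.4695 - 0.3123i


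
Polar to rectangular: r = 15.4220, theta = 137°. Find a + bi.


a = 15.4220*cos(137°) = 15.4220*(-0.73135) = -11.2789
b = 15.4220*sin(137°) = 15.4220*0.682 = 10.5178

-11.2789 + 10.5178i


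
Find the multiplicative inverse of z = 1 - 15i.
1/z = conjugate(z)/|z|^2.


|z|^2 = 1+225 = 226
1/z = (1 + 15i)/226

1/z = 0.0044 + 0.0664i


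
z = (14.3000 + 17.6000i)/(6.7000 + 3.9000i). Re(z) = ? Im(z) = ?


Multiply by conjugate: (14.3000 + 17.6000i)(6.7000 - 3.9000i) / (6.7^2 + 3.9^2)
Numerator real = 14.3*6.7 + 17.6*3.9 = 164.45
Numerator imag = 17.6*6.7 - 14.3*3.9 = 62.15
Denominator = 60.1
Re(z) = 164.45/60.1 = 2.7363
Im(z) = 62.15/60.1 = 1.0341

Re(z) = 2.7363, Im(z) = 1.0341


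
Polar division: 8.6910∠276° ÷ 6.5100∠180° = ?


r = 8.6910 / 6.5100 = 1.3350
theta = 276° - 180° = 96° = 96° (mod 360)

1.3350 cis(96°)


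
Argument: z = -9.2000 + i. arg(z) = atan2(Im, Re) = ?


Re = -9.2, Im = 1
arg = atan2(1, -9.2) = 173.7966 degrees

arg(z) = 173.7966 degrees


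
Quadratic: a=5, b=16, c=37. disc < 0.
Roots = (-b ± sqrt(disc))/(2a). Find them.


disc = 16^2 - 4*5*37 = 256 - 740 = -484
sqrt(|disc|) = sqrt(484) = 22.0000
Real part = -16/(2*5) = -1.6000
Imag part = 22.0000/(2*5) = 2.2000

-1.6000 ± 2.2000i


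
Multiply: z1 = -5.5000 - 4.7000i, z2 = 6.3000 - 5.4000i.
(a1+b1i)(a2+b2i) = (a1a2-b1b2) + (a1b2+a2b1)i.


Real = -5.5*6.3 - (-4.7)*(-5.4) = -34.65 - 25.38 = -60.03
Imag = -5.5*(-5.4) + 6.3*(-4.7) = 29.7 - (29.61) = 0.09

-60.0300 + 0.0900i


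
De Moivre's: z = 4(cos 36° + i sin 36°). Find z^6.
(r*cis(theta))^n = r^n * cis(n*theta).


r^6 = 4^6 = 4096
n*theta = 6*36° = 216° = 216° (mod 360)
a = 4096*cos(216°) = -3313.7336
b = 4096*sin(216°) = -2407.5684

4096 cis(216°) = -3313.7336 - 2407.5684i


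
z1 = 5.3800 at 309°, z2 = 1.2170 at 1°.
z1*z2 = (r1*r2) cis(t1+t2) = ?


r = 5.3800 * 1.2170 = 6.5475
theta = 309° + 1° = 310° = 310° (mod 360)

6.5475 cis(310°)


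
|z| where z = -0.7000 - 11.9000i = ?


|z| = sqrt((-0.7)^2 + (-11.9)^2) = sqrt(0.49 + 141.61) = sqrt(142.1) = 11.9206

|z| = 11.9206


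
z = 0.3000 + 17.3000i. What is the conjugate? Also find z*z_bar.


z_bar = 0.3000 - 17.3000i
z*z_bar = 0.3^2 + 17.3^2 = 0.09 + 299.29 = 299.38

z_bar = 0.3000 - 17.3000i, z*z_bar = 299.38


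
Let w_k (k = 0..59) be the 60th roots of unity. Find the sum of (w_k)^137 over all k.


The roots are w_k = w^k with w = e^(2*pi*i/60), and (w^k)^137 = (w^137)^k.
So S = 1 + u + u^2 + ... + u^(59) with u = w^137.
137 = 2*60 + 17, so 137 is not a multiple of 60: u = (w^60)^2 * w^17 = w^17 ≠ 1 (w is a primitive 60th root), while u^60 = (w^60)^137 = 1.
Geometric series: S = (1 - u^60)/(1 - u) = (1 - 1)/(1 - u) = 0

S = 0


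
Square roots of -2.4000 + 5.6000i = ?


|z| = sqrt(5.76+31.36) = 6.0926
sqrt((|z|+a)/2) = sqrt((6.0926+(-2.4))/2) = sqrt(1.8463) = 1.3588
sqrt((|z|-a)/2) = sqrt((6.0926-(-2.4))/2) = sqrt(4.2463) = 2.0607

±(1.3588 + 2.0607i) i.e. 1.3588 + 2.0607i and -1.3588 - 2.0607i


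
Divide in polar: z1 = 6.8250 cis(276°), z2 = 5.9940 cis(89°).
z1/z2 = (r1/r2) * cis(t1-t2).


r = 6.8250 / 5.9940 = 1.1386
theta = 276° - 89° = 187° = 187° (mod 360)

1.1386 cis(187°)


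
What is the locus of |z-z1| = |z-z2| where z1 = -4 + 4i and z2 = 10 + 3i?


Equal distances means the locus is the perpendicular bisector of z1 and z2.
Midpoint = ((-4+10)/2, (4+3)/2) = (3.0000, 3.5000)

Perpendicular bisector through (3.0000, 3.5000)


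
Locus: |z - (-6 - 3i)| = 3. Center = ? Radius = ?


|z - z0| = r is a circle with center z0 and radius r.
Center = (-6, -3), radius = 3

Circle with center (-6, -3) and radius 3


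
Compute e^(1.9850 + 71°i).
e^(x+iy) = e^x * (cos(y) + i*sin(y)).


e^1.9850 = 7.27905
cos(71°) = 0.32557
sin(71°) = 0.94552
Real = 7.27905*0.32557 = 2.3698
Imag = 7.27905*0.94552 = 6.8825

2.3698 + 6.8825i


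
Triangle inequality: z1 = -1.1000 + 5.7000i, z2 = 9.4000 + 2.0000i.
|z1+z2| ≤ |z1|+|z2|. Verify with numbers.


|z1| = sqrt((-1.1)^2 + 5.7^2) = sqrt(33.7) = 5.8052
|z2| = sqrt(9.4^2 + 2^2) = sqrt(92.36) = 9.6104
z1+z2 = 8.3000 + 7.7000i
|z1+z2| = sqrt(128.18) = 11.3217
|z1|+|z2| = 5.8052 + 9.6104 = 15.4156

|z1+z2| = 11.3217 ≤ |z1|+|z2| = 15.4156 (verified)


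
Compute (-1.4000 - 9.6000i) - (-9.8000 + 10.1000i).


Real: -1.4 + 9.8 = 8.4
Imag: -9.6 - 10.1 = -19.7

8.4000 - 19.7000i


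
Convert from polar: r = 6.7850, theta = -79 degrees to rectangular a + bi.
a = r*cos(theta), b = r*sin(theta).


a = 6.7850*cos(-79°) = 6.7850*0.1908 = 1.2946
b = 6.7850*sin(-79°) = 6.7850*(-0.981627) = -6.6603

1.2946 - 6.6603i


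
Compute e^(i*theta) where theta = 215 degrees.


cos(215°) = -0.8192
sin(215°) = -0.5736

e^(i*215°) = -0.8192 - 0.5736i


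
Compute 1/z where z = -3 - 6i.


|z|^2 = 9+36 = 45
1/z = (-3 + 6i)/45

1/z = -0.0667 + 0.1333i


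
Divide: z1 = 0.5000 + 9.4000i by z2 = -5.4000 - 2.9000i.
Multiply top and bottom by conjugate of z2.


Conjugate of z2 = -5.4000 + 2.9000i
Numerator: (0.5000 + 9.4000i)(-5.4000 + 2.9000i) = -29.9600 - 49.3100i
Denominator: (-5.4)^2 + (-2.9)^2 = 37.57
Result = (-29.9600 - 49.3100i)/37.57

-0.7974 - 1.3125i


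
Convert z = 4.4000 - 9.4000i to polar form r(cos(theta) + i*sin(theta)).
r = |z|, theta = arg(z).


r = sqrt(19.36+88.36) = sqrt(107.72) = 10.3788
theta = atan2(-9.4, 4.4) = -64.9164 degrees

r = 10.3788, theta = -64.9164 degrees


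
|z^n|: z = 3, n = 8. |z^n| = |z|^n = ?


|z| = sqrt(9+0) = sqrt(9) = 3
|z^8| = |z|^8 = 3^8 = 6561

|z^8| = 6561


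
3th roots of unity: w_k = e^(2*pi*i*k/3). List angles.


The 3th roots of unity are cis(360k/3°) for k=0..2
Angle step = 360/3 = 120°
Primitive root: cis(120°)
Primitive root = -0.5000 + 0.8660i

3 roots at angles: 0°, 120°, 240°


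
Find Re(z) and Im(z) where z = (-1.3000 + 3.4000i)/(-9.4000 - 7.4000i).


Multiply by conjugate: (-1.3000 + 3.4000i)(-9.4000 + 7.4000i) / ((-9.4)^2 + (-7.4)^2)
Numerator real = -1.3*(-9.4) + 3.4*(-7.4) = -12.94
Numerator imag = 3.4*(-9.4) - (-1.3)*(-7.4) = -41.58
Denominator = 143.12
Re(z) = -12.94/143.12 = -0.0904
Im(z) = -41.58/143.12 = -0.2905

Re(z) = -0.0904, Im(z) = -0.2905


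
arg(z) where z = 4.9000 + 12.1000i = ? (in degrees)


Re = 4.9, Im = 12.1
arg = atan2(12.1, 4.9) = 67.9541 degrees

arg(z) = 67.9541 degrees


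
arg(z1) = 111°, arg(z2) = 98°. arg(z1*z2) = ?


arg(z1*z2) = 111° + 98° = 209°
Normalized to (-180°, 180°]: -151°

-151°


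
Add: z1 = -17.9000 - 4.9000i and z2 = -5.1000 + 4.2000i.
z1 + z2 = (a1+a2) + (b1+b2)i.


Real: -17.9 - 5.1 = -23
Imag: -4.9 + 4.2 = -0.7

-23.0000 - 0.7000i
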